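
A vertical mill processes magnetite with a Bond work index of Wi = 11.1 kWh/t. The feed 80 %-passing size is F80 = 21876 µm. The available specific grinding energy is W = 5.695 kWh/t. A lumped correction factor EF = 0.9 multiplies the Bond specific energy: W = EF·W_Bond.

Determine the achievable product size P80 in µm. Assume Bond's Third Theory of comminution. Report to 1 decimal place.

P80 = 245.9 µm

Bond: W = 10·Wi·(1/√P80 − 1/√F80)
W_Bond = W / EF = 5.695 / 0.9 = 6.3278 kWh/t
⇒ 1/√P80 = W_Bond/(10 Wi) + 1/√F80
  = 6.3278/(10·11.1) + 1/√21876 = 0.057007 + 0.006761 = 0.063768
P80 = (1/0.063768)² = 15.6818² = 245.92 µm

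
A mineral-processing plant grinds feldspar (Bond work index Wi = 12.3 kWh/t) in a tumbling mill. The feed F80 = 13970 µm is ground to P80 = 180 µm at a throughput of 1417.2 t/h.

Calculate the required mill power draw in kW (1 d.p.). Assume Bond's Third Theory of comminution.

W = 10 Wi (1/√P80 − 1/√F80)  [Bond]
W = 10·12.3·(1/√180 − 1/√13970) = 10·12.3·(0.066075) = 8.1272 kWh/t
Mill draw = 8.1272 × 1417.2 = 11517.9 kW

P = 11517.9 kW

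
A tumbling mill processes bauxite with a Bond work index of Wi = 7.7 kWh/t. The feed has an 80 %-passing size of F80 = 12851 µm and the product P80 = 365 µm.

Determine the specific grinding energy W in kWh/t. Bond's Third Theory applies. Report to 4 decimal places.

W = 10 Wi (1/√P80 − 1/√F80)  [Bond]
1/√365 = 0.052342;  1/√12851 = 0.008821
W = 10·7.7·(0.052342 − 0.008821) = 3.3511 kWh/t

W = 3.3511 kWh/t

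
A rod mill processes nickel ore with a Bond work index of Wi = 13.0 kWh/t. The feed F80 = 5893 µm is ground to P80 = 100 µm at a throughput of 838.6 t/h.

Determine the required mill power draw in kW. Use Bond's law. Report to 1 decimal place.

P = 9481.7 kW

Bond:  W = 10 Wi (1/√P − 1/√F)
W = 10·13.0·(1/√100 − 1/√5893) = 10·13.0·(0.086973) = 11.3065 kWh/t
Power = W × throughput = 11.3065 kWh/t × 838.6 t/h = 9481.7 kW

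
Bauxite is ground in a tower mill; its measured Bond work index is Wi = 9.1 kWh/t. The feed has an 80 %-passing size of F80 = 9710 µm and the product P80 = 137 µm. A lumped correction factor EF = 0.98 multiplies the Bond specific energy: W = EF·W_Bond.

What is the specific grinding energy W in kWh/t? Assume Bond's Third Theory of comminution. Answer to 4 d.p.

W = 6.7141 kWh/t

W_Bond = 10·Wi·(1/√P₈₀ − 1/√F₈₀)
1/√137 = 0.085436;  1/√9710 = 0.010148
W = 10·9.1·(0.085436 − 0.010148) = 6.8512 kWh/t
Apply correction: 6.8512 × 0.98 = 6.7141 kWh/t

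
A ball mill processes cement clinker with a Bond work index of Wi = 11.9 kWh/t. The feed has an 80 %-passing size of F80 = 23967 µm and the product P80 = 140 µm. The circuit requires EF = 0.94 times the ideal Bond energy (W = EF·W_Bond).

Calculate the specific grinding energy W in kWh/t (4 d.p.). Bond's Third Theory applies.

W = 8.7313 kWh/t

Bond:  W = 10 Wi (1/√P − 1/√F)
1/√140 = 0.084515;  1/√23967 = 0.006459
W = 10·11.9·(0.084515 − 0.006459) = 9.2887 kWh/t
W_actual = 0.94 × 9.2887 = 8.7313 kWh/t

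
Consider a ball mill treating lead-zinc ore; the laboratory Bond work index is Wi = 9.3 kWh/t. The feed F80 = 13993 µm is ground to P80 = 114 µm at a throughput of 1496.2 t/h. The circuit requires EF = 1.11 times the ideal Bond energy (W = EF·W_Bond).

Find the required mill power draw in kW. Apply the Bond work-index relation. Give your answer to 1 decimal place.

W = 10·Wi·[P80^(−½) − F80^(−½)]
W = 10·9.3·(1/√114 − 1/√13993) = 10·9.3·(0.085205) = 7.9241 kWh/t
Apply correction: 7.9241 × 1.11 = 8.7957 kWh/t
P = W·T = 8.7957·1496.2 = 13160.1 kW

P = 13160.1 kW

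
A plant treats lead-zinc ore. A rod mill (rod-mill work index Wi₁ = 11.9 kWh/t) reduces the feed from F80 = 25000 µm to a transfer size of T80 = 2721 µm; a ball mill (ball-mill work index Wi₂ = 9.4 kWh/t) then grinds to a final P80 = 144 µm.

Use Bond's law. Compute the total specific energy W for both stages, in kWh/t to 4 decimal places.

W = 7.5600 kWh/t

Bond:  W = 10 Wi (1/√P − 1/√F)
Stage 1 (25000→2721 µm, Wi₁=11.9): W₁ = 10·11.9·(0.019171 − 0.006325) = 1.5287 kWh/t
Stage 2 (2721→144 µm, Wi₂=9.4): W₂ = 10·9.4·(0.083333 − 0.019171) = 6.0313 kWh/t
W = W₁ + W₂ = 1.5287 + 6.0313 = 7.5600 kWh/t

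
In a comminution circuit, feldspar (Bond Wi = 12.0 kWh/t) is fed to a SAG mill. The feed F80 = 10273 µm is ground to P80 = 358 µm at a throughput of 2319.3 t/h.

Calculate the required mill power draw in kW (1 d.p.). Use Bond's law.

P = 11963.5 kW

W_Bond = 10·Wi·(1/√P₈₀ − 1/√F₈₀)
W = 10·12.0·(1/√358 − 1/√10273) = 10·12.0·(0.042985) = 5.1582 kWh/t
P = W·T = 5.1582·2319.3 = 11963.5 kW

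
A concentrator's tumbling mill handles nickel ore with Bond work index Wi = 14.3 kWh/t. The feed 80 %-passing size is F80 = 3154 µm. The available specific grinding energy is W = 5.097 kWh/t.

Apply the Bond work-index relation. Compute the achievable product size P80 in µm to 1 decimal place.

Bond:  W = 10 Wi (1/√P − 1/√F)
P80^(−½) = W/(10 Wi) + F80^(−½)
  = 5.0970/(10·14.3) + 1/√3154 = 0.035643 + 0.017806 = 0.053449
P80 = (1/0.053449)² = 18.7093² = 350.04 µm

P80 = 350.0 µm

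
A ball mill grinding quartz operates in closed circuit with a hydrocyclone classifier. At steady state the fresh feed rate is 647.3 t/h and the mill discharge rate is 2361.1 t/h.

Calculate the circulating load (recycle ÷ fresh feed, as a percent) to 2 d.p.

CL = 264.76 %

Steady state: M = F + R.
R = M − F = 2361.1 − 647.3 = 1713.8 t/h
CL = 100·R/F = 100·1713.8/647.3 = 264.76 %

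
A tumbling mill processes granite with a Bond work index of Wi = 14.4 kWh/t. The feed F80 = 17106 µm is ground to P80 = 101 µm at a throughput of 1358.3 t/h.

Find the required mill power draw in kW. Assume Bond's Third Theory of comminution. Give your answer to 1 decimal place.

W = 10·Wi·(P80^(-½) − F80^(-½))
W = 10·14.4·(1/√101 − 1/√17106) = 10·14.4·(0.091858) = 13.2275 kWh/t
P_mill = W·ṁ = 13.2275·1358.3 = 17967.0 kW

P = 17967.0 kW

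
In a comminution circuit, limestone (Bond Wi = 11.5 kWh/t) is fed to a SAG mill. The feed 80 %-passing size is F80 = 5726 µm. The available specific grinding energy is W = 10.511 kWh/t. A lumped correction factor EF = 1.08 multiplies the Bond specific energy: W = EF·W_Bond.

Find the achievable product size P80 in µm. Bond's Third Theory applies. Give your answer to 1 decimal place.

P80 = 104.5 µm

Bond:  W = 10 Wi (1/√P − 1/√F)
W_Bond = W / EF = 10.511 / 1.08 = 9.7324 kWh/t
P80^-0.5 = F80^-0.5 + W_Bond/(10 Wi)
  = 9.7324/(10·11.5) + 1/√5726 = 0.084630 + 0.013215 = 0.097845
P80 = (1/0.097845)² = 10.2203² = 104.45 µm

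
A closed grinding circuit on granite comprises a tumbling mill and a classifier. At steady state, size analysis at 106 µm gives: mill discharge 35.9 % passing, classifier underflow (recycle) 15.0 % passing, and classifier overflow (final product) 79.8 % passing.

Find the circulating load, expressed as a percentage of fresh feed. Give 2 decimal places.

CL = 210.05 %

Mass balance on the −106 µm fraction:
(1+r)d = ru + o → r = (o−d)/(d−u)
r = (79.8 − 35.9)/(35.9 − 15.0) = 43.9/20.9 = 2.1005
CL = 100·r = 210.05 %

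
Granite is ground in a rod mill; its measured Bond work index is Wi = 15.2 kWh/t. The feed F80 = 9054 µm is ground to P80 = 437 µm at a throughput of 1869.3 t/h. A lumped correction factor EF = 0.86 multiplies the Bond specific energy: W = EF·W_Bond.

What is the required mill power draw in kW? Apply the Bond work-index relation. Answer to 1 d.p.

P = 9121.0 kW

W = 10 Wi (1/√P80 − 1/√F80)  [Bond]
W = 10·15.2·(1/√437 − 1/√9054) = 10·15.2·(0.037327) = 5.6737 kWh/t
W_actual = 0.86 × 5.6737 = 4.8794 kWh/t
P = W·T = 4.8794·1869.3 = 9121.0 kW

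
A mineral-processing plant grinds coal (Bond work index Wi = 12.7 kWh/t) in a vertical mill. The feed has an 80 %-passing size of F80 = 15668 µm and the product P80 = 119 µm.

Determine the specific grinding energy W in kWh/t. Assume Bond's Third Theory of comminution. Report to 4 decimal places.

W_Bond = 10·Wi·(1/√P₈₀ − 1/√F₈₀)
1/√119 = 0.091670;  1/√15668 = 0.007989
W = 10·12.7·(0.091670 − 0.007989) = 10.6275 kWh/t

W = 10.6275 kWh/t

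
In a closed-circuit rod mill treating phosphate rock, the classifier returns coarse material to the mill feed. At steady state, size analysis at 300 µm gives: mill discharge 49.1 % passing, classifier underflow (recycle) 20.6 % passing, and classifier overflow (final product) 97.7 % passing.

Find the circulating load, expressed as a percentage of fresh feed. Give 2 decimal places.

CL = 170.53 %

Mass balance on the −300 µm fraction:
(1+r)·d = r·u + o ⇒ r = (o−d)/(d−u)
r = (97.7 − 49.1)/(49.1 − 20.6) = 48.6/28.5 = 1.7053
CL = 100·r = 170.53 %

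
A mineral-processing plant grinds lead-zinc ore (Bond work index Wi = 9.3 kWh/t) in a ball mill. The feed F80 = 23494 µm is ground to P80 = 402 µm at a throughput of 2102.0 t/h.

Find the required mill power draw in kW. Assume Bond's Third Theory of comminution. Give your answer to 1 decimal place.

Bond:  W = 10 Wi (1/√P − 1/√F)
W = 10·9.3·(1/√402 − 1/√23494) = 10·9.3·(0.043351) = 4.0317 kWh/t
Power = W × throughput = 4.0317 kWh/t × 2102.0 t/h = 8474.6 kW

P = 8474.6 kW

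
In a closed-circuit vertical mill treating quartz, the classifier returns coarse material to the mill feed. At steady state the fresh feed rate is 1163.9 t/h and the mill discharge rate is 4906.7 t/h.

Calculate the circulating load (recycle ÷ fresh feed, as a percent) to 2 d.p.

CL = 321.57 %

Discharge = new feed + return, hence
R = M − F = 4906.7 − 1163.9 = 3742.8 t/h
CL = 100·R/F = 100·3742.8/1163.9 = 321.57 %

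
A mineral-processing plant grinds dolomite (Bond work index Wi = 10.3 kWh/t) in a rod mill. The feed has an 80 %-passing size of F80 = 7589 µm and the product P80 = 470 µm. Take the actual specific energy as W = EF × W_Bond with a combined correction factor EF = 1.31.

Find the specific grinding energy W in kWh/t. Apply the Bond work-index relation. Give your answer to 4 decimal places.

W = 10 Wi (P80^-0.5 − F80^-0.5)
1/√470 = 0.046127;  1/√7589 = 0.011479
W = 10·10.3·(0.046127 − 0.011479) = 3.5687 kWh/t
W_actual = 1.31 × 3.5687 = 4.6750 kWh/t

W = 4.6750 kWh/t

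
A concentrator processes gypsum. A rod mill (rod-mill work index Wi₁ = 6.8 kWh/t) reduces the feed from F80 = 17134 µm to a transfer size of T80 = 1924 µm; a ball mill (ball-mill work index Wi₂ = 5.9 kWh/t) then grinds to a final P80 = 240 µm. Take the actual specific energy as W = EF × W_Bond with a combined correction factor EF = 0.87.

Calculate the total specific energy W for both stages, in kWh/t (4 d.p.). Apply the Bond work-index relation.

Bond:  W = 10 Wi (1/√P − 1/√F)
Stage 1 (17134→1924 µm, Wi₁=6.8): W₁ = 10·6.8·(0.022798 − 0.007640) = 1.0308 kWh/t
Stage 2 (1924→240 µm, Wi₂=5.9): W₂ = 10·5.9·(0.064550 − 0.022798) = 2.4633 kWh/t
W = W₁ + W₂ = 1.0308 + 2.4633 = 3.4941 kWh/t
Corrected W = EF·W_Bond = 0.87·3.4941 = 3.0399 kWh/t

W = 3.0399 kWh/t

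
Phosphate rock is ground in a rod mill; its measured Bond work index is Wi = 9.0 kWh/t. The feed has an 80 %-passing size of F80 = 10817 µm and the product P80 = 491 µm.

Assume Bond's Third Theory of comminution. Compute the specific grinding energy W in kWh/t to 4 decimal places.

W = 10·Wi·[P80^(−½) − F80^(−½)]
1/√491 = 0.045129;  1/√10817 = 0.009615
W = 10·9.0·(0.045129 − 0.009615) = 3.1963 kWh/t

W = 3.1963 kWh/t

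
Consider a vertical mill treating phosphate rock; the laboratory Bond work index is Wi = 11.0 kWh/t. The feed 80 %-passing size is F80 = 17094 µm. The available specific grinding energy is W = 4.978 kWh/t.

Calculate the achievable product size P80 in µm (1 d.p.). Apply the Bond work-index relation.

W_Bond = 10·Wi·(1/√P₈₀ − 1/√F₈₀)
P80^(−½) = W/(10 Wi) + F80^(−½)
  = 4.9780/(10·11.0) + 1/√17094 = 0.045255 + 0.007649 = 0.052903
P80 = (1/0.052903)² = 18.9025² = 357.30 µm

P80 = 357.3 µm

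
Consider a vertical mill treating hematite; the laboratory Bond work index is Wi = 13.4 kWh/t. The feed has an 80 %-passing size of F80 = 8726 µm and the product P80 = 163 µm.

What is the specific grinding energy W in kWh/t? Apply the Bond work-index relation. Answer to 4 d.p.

W_Bond = 10·Wi·(1/√P₈₀ − 1/√F₈₀)
1/√163 = 0.078326;  1/√8726 = 0.010705
W = 10·13.4·(0.078326 − 0.010705) = 9.0612 kWh/t

W = 9.0612 kWh/t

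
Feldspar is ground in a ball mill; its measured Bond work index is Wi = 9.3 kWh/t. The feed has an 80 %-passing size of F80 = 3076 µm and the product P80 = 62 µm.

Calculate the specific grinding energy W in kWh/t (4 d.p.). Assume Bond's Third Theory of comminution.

W = 10.1342 kWh/t

Bond: W = 10·Wi·(1/√P80 − 1/√F80)
1/√62 = 0.127000;  1/√3076 = 0.018030
W = 10·9.3·(0.127000 − 0.018030) = 10.1342 kWh/t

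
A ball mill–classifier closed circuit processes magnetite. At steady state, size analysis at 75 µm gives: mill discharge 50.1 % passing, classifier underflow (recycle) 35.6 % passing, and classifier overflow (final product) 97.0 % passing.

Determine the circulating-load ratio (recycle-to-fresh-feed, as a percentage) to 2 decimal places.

CL = 323.45 %

Mass balance on the −75 µm fraction:
(1+r)·d = r·u + o ⇒ r = (o−d)/(d−u)
r = (97.0 − 50.1)/(50.1 − 35.6) = 46.9/14.5 = 3.2345
CL = 100·r = 323.45 %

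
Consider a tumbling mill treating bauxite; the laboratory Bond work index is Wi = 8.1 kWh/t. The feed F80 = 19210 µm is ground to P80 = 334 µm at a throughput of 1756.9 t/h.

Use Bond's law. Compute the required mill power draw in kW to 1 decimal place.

P = 6760.0 kW

W = 10 Wi / √P80 − 10 Wi / √F80
W = 10·8.1·(1/√334 − 1/√19210) = 10·8.1·(0.047503) = 3.8477 kWh/t
P_mill = W·ṁ = 3.8477·1756.9 = 6760.0 kW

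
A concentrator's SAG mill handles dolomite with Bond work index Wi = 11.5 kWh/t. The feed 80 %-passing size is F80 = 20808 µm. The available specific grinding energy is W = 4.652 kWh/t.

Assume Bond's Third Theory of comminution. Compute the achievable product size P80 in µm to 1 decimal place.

P80 = 445.4 µm

Bond:  W = 10 Wi (1/√P − 1/√F)
P80^-0.5 = F80^-0.5 + W/(10 Wi)
  = 4.6520/(10·11.5) + 1/√20808 = 0.040452 + 0.006932 = 0.047385
P80 = (1/0.047385)² = 21.1039² = 445.37 µm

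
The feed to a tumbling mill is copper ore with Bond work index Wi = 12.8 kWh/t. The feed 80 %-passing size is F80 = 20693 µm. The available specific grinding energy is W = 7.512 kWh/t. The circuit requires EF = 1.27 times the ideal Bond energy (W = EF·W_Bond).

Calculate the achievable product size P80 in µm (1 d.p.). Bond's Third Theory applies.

W = 10·Wi·(P80^(-½) − F80^(-½))
W_Bond = W / EF = 7.512 / 1.27 = 5.9150 kWh/t
⇒ 1/√P80 = W_Bond/(10·Wi) + 1/√F80
  = 5.9150/(10·12.8) + 1/√20693 = 0.046211 + 0.006952 = 0.053162
P80 = (1/0.053162)² = 18.8103² = 353.83 µm

P80 = 353.8 µm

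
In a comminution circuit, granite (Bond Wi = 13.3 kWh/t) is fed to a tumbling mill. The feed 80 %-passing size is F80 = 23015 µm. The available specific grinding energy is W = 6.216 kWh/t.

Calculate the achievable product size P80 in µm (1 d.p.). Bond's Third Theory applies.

W = 10 Wi (P80^-0.5 − F80^-0.5)
P80^-0.5 = F80^-0.5 + W/(10 Wi)
  = 6.2160/(10·13.3) + 1/√23015 = 0.046737 + 0.006592 = 0.053328
P80 = (1/0.053328)² = 18.7517² = 351.63 µm

P80 = 351.6 µm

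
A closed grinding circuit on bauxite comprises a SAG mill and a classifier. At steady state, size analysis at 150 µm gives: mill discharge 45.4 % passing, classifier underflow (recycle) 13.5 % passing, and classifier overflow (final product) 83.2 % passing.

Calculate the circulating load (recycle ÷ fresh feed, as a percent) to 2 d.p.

Let r = R/F. Size balance at 150 µm:
(1+r)d = ru + o → r = (o−d)/(d−u)
r = (83.2 − 45.4)/(45.4 − 13.5) = 37.8/31.9 = 1.1850
CL = 100·r = 118.50 %

CL = 118.50 %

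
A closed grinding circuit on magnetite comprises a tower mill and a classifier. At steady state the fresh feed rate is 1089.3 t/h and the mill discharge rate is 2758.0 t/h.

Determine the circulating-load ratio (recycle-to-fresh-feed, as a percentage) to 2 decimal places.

Mill node: discharge = fresh + recycle.
R = M − F = 2758.0 − 1089.3 = 1668.7 t/h
CL = 100·R/F = 100·1668.7/1089.3 = 153.19 %

CL = 153.19 %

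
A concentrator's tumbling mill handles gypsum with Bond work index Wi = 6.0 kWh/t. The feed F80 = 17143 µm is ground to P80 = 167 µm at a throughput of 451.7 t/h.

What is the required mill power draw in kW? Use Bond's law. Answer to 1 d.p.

P = 1890.2 kW

W = 10·Wi·(P80^(-½) − F80^(-½))
W = 10·6.0·(1/√167 − 1/√17143) = 10·6.0·(0.069745) = 4.1847 kWh/t
Mill draw = 4.1847 × 451.7 = 1890.2 kW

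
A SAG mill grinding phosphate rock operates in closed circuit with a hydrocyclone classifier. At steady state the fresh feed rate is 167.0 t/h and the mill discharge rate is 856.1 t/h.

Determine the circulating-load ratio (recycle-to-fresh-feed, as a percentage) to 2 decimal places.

Discharge = new feed + return, hence
R = M − F = 856.1 − 167.0 = 689.1 t/h
CL = 100·R/F = 100·689.1/167.0 = 412.63 %

CL = 412.63 %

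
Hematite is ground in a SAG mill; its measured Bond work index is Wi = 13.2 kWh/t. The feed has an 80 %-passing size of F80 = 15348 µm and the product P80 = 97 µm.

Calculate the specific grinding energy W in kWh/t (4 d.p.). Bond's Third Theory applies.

W = 12.3371 kWh/t

Bond: W = 10·Wi·(1/√P80 − 1/√F80)
1/√97 = 0.101535;  1/√15348 = 0.008072
W = 10·13.2·(0.101535 − 0.008072) = 12.3371 kWh/t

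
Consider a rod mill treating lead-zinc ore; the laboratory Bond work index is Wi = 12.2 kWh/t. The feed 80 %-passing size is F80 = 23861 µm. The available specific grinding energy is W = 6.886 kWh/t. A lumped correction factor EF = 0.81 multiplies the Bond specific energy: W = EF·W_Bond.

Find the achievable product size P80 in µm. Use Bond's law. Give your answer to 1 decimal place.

W = 10 Wi (P80^-0.5 − F80^-0.5)
W_Bond = W / EF = 6.886 / 0.81 = 8.5012 kWh/t
1/√P80 = 1/√F80 + W_Bond/(10·Wi)
  = 8.5012/(10·12.2) + 1/√23861 = 0.069682 + 0.006474 = 0.076156
P80 = (1/0.076156)² = 13.1309² = 172.42 µm

P80 = 172.4 µm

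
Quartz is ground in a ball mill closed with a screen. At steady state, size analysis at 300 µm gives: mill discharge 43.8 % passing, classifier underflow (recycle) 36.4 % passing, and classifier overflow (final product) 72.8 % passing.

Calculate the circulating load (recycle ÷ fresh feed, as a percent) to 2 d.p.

CL = 391.89 %

Classifier node, passing 300 µm:
r = (o − d)/(d − u)
r = (72.8 − 43.8)/(43.8 − 36.4) = 29.0/7.4 = 3.9189
CL = 100·r = 391.89 %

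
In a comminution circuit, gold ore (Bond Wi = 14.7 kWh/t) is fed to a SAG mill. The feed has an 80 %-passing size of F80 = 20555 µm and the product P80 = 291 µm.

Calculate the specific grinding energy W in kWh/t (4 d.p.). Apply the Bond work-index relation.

W = 7.5920 kWh/t

W = 10·Wi·(P80^(-½) − F80^(-½))
1/√291 = 0.058621;  1/√20555 = 0.006975
W = 10·14.7·(0.058621 − 0.006975) = 7.5920 kWh/t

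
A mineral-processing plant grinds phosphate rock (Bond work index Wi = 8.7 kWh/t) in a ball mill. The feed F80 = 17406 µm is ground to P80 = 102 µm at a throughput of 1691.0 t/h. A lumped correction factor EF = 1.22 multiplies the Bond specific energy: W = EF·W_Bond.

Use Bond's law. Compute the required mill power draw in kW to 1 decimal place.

W = 10 Wi (1/√P80 − 1/√F80)  [Bond]
W = 10·8.7·(1/√102 − 1/√17406) = 10·8.7·(0.091435) = 7.9549 kWh/t
Corrected W = EF·W_Bond = 1.22·7.9549 = 9.7049 kWh/t
Mill draw = 9.7049 × 1691.0 = 16411.0 kW

P = 16411.0 kW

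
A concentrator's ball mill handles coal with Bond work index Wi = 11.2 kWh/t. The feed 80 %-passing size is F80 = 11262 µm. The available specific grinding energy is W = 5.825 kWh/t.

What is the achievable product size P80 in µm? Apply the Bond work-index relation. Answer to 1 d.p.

Bond:  W = 10 Wi (1/√P − 1/√F)
⇒ 1/√P80 = W/(10 Wi) + 1/√F80
  = 5.8250/(10·11.2) + 1/√11262 = 0.052009 + 0.009423 = 0.061432
P80 = (1/0.061432)² = 16.2782² = 264.98 µm

P80 = 265.0 µm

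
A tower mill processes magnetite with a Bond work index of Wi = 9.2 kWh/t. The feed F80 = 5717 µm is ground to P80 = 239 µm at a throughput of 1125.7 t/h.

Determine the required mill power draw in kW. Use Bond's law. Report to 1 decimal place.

W = 10·Wi·[P80^(−½) − F80^(−½)]
W = 10·9.2·(1/√239 − 1/√5717) = 10·9.2·(0.051459) = 4.7342 kWh/t
Mill draw = 4.7342 × 1125.7 = 5329.3 kW

P = 5329.3 kW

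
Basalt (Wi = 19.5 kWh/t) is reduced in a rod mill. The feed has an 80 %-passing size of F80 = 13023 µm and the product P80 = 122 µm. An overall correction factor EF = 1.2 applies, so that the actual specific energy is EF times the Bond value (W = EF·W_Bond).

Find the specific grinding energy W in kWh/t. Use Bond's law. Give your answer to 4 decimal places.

W = 19.1349 kWh/t

W_Bond = 10·Wi·(1/√P₈₀ − 1/√F₈₀)
1/√122 = 0.090536;  1/√13023 = 0.008763
W = 10·19.5·(0.090536 − 0.008763) = 15.9457 kWh/t
W_actual = 1.2 × 15.9457 = 19.1349 kWh/t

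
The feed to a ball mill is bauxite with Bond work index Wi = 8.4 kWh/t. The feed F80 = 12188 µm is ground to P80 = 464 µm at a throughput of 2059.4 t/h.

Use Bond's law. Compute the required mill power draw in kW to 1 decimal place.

P = 6463.9 kW

Bond:  W = 10 Wi (1/√P − 1/√F)
W = 10·8.4·(1/√464 − 1/√12188) = 10·8.4·(0.037366) = 3.1387 kWh/t
Power = W × throughput = 3.1387 kWh/t × 2059.4 t/h = 6463.9 kW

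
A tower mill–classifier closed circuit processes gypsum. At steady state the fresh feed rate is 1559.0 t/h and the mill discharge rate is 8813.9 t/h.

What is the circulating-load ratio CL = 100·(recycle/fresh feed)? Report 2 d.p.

Mill node: discharge = fresh + recycle.
R = M − F = 8813.9 − 1559.0 = 7254.9 t/h
CL = 100·R/F = 100·7254.9/1559.0 = 465.36 %

CL = 465.36 %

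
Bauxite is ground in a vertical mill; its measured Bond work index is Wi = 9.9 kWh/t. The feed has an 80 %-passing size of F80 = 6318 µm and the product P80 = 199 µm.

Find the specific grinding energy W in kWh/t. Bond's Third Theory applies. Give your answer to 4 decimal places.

W = 5.7724 kWh/t

W = 10·Wi·(P80^(-½) − F80^(-½))
1/√199 = 0.070888;  1/√6318 = 0.012581
W = 10·9.9·(0.070888 − 0.012581) = 5.7724 kWh/t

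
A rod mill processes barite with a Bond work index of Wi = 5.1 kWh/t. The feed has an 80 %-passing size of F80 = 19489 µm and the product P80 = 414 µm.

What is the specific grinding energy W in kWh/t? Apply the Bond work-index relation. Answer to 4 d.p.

W = 10 Wi (P80^-0.5 − F80^-0.5)
1/√414 = 0.049147;  1/√19489 = 0.007163
W = 10·5.1·(0.049147 − 0.007163) = 2.1412 kWh/t

W = 2.1412 kWh/t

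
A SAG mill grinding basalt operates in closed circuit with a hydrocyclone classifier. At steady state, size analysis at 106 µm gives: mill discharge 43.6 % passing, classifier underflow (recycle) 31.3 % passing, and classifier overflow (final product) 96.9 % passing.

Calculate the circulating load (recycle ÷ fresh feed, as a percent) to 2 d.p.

CL = 433.33 %

Balance %-passing 106 µm (r = R/F):
r = (o − d)/(d − u)
r = (96.9 − 43.6)/(43.6 − 31.3) = 53.3/12.3 = 4.3333
CL = 100·r = 433.33 %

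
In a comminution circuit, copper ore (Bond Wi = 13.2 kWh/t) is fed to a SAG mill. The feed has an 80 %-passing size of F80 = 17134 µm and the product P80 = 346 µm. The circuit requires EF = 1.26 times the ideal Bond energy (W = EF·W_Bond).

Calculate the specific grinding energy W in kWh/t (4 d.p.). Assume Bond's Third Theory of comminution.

Bond: W = 10·Wi·(1/√P80 − 1/√F80)
1/√346 = 0.053760;  1/√17134 = 0.007640
W = 10·13.2·(0.053760 − 0.007640) = 6.0879 kWh/t
W_actual = 1.26 × 6.0879 = 7.6708 kWh/t

W = 7.6708 kWh/t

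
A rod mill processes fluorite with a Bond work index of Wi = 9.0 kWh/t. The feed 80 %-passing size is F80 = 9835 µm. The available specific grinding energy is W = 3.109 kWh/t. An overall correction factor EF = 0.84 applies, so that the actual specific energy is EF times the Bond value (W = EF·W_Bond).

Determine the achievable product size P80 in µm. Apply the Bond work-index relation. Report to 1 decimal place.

W_Bond = 10·Wi·(1/√P₈₀ − 1/√F₈₀)
W_Bond = W / EF = 3.109 / 0.84 = 3.7012 kWh/t
1/√P80 = 1/√F80 + W_Bond/(10·Wi)
  = 3.7012/(10·9.0) + 1/√9835 = 0.041124 + 0.010084 = 0.051208
P80 = (1/0.051208)² = 19.5282² = 381.35 µm

P80 = 381.4 µm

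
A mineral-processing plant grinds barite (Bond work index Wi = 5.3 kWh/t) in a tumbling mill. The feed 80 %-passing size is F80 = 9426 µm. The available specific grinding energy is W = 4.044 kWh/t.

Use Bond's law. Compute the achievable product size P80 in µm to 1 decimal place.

W = 10 Wi / √P80 − 10 Wi / √F80
P80^-0.5 = F80^-0.5 + W/(10 Wi)
  = 4.0440/(10·5.3) + 1/√9426 = 0.076302 + 0.010300 = 0.086602
P80 = (1/0.086602)² = 11.5471² = 133.34 µm

P80 = 133.3 µm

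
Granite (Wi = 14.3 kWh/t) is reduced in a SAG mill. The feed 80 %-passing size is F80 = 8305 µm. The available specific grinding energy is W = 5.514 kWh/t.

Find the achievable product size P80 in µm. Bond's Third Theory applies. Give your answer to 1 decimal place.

W_Bond = 10·Wi·(1/√P₈₀ − 1/√F₈₀)
P80^(−½) = W/(10 Wi) + F80^(−½)
  = 5.5140/(10·14.3) + 1/√8305 = 0.038559 + 0.010973 = 0.049533
P80 = (1/0.049533)² = 20.1887² = 407.59 µm

P80 = 407.6 µm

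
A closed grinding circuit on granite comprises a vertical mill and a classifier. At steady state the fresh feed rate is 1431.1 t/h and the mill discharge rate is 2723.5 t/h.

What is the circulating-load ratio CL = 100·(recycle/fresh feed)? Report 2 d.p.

Mill node: discharge = fresh + recycle.
R = M − F = 2723.5 − 1431.1 = 1292.4 t/h
CL = 100·R/F = 100·1292.4/1431.1 = 90.31 %

CL = 90.31 %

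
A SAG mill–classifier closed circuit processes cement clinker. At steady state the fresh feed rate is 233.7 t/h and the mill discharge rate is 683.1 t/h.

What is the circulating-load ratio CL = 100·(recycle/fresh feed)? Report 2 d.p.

Mill node: discharge = fresh + recycle.
R = M − F = 683.1 − 233.7 = 449.4 t/h
CL = 100·R/F = 100·449.4/233.7 = 192.30 %

CL = 192.30 %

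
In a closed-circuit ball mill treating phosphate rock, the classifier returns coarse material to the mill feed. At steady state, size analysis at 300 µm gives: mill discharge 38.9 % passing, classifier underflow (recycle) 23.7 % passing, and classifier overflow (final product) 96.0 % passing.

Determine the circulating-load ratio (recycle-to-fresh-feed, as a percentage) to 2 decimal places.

CL = 375.66 %

Let r = R/F. Size balance at 300 µm:
(1+r)d = ru + o → r = (o−d)/(d−u)
r = (96.0 − 38.9)/(38.9 − 23.7) = 57.1/15.2 = 3.7566
CL = 100·r = 375.66 %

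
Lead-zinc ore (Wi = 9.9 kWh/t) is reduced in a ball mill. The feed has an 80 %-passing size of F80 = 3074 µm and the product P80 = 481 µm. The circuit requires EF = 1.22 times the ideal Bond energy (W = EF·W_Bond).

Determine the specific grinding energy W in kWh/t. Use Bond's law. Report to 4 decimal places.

W = 10 Wi (1/√P80 − 1/√F80)  [Bond]
1/√481 = 0.045596;  1/√3074 = 0.018036
W = 10·9.9·(0.045596 − 0.018036) = 2.7284 kWh/t
W_actual = 1.22 × 2.7284 = 3.3287 kWh/t

W = 3.3287 kWh/t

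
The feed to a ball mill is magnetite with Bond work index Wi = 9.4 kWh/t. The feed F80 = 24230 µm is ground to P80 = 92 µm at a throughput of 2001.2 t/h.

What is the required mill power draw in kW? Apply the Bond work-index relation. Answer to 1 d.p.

P = 18403.6 kW

W = 10 Wi (1/√P80 − 1/√F80)  [Bond]
W = 10·9.4·(1/√92 − 1/√24230) = 10·9.4·(0.097833) = 9.1963 kWh/t
P_mill = W·ṁ = 9.1963·2001.2 = 18403.6 kW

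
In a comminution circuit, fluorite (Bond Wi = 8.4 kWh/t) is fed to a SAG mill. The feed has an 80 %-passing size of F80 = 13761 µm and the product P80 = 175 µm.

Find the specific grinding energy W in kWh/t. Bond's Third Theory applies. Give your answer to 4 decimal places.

W = 5.6337 kWh/t

W_Bond = 10·Wi·(1/√P₈₀ − 1/√F₈₀)
1/√175 = 0.075593;  1/√13761 = 0.008525
W = 10·8.4·(0.075593 − 0.008525) = 5.6337 kWh/t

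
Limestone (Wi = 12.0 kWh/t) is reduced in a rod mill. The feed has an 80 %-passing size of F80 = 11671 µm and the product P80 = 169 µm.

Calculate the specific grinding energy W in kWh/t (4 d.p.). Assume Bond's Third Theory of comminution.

W = 8.1200 kWh/t

W = 10·Wi·[P80^(−½) − F80^(−½)]
1/√169 = 0.076923;  1/√11671 = 0.009256
W = 10·12.0·(0.076923 − 0.009256) = 8.1200 kWh/t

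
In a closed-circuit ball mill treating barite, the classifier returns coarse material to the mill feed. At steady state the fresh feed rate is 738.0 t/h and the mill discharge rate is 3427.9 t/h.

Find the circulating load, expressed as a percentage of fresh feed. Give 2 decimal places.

M = F + R at steady state, so:
R = M − F = 3427.9 − 738.0 = 2689.9 t/h
CL = 100·R/F = 100·2689.9/738.0 = 364.49 %

CL = 364.49 %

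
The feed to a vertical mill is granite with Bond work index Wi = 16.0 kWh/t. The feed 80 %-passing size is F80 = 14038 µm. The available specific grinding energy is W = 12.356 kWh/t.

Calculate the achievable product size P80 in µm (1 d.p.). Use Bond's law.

Bond: W = 10·Wi·(1/√P80 − 1/√F80)
⇒ 1/√P80 = W/(10 Wi) + 1/√F80
  = 12.3560/(10·16.0) + 1/√14038 = 0.077225 + 0.008440 = 0.085665
P80 = (1/0.085665)² = 11.6734² = 136.27 µm

P80 = 136.3 µm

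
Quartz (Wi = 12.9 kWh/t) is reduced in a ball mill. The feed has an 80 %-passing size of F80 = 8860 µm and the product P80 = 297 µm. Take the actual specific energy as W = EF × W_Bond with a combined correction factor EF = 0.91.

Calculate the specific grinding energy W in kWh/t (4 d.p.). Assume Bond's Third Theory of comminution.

W = 5.5645 kWh/t

Bond: W = 10·Wi·(1/√P80 − 1/√F80)
1/√297 = 0.058026;  1/√8860 = 0.010624
W = 10·12.9·(0.058026 − 0.010624) = 6.1149 kWh/t
Apply correction: 6.1149 × 0.91 = 5.5645 kWh/t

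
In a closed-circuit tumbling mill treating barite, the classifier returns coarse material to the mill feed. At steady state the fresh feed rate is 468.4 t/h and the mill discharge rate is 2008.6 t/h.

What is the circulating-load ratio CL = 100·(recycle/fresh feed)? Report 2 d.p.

Mill node: discharge = fresh + recycle.
R = M − F = 2008.6 − 468.4 = 1540.2 t/h
CL = 100·R/F = 100·1540.2/468.4 = 328.82 %

CL = 328.82 %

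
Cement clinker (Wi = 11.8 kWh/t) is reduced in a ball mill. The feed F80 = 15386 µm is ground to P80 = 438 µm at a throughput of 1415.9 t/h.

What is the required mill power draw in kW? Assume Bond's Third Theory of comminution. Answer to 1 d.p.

P = 6636.3 kW

Bond: W = 10·Wi·(1/√P80 − 1/√F80)
W = 10·11.8·(1/√438 − 1/√15386) = 10·11.8·(0.039720) = 4.6870 kWh/t
P_mill = W·ṁ = 4.6870·1415.9 = 6636.3 kW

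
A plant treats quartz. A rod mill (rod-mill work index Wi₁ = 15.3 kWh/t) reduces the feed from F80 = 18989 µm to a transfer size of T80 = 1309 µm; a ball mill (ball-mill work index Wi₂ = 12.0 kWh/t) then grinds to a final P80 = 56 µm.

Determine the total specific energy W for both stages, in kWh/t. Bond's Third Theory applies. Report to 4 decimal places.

Bond:  W = 10 Wi (1/√P − 1/√F)
Stage 1 (18989→1309 µm, Wi₁=15.3): W₁ = 10·15.3·(0.027639 − 0.007257) = 3.1185 kWh/t
Stage 2 (1309→56 µm, Wi₂=12.0): W₂ = 10·12.0·(0.133631 − 0.027639) = 12.7189 kWh/t
W = W₁ + W₂ = 3.1185 + 12.7189 = 15.8375 kWh/t

W = 15.8375 kWh/t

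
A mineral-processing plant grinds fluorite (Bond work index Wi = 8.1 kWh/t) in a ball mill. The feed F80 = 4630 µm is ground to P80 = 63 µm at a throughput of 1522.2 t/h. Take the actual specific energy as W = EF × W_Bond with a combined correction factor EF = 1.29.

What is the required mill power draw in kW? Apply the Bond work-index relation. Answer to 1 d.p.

Bond: W = 10·Wi·(1/√P80 − 1/√F80)
W = 10·8.1·(1/√63 − 1/√4630) = 10·8.1·(0.111292) = 9.0146 kWh/t
W_actual = 1.29 × 9.0146 = 11.6289 kWh/t
P = W·T = 11.6289·1522.2 = 17701.5 kW

P = 17701.5 kW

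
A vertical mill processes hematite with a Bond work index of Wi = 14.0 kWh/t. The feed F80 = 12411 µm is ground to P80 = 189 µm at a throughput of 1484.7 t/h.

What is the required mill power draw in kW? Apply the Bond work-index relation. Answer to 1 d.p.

W = 10 Wi (1/√P80 − 1/√F80)  [Bond]
W = 10·14.0·(1/√189 − 1/√12411) = 10·14.0·(0.063763) = 8.9268 kWh/t
P_mill = W·ṁ = 8.9268·1484.7 = 13253.7 kW

P = 13253.7 kW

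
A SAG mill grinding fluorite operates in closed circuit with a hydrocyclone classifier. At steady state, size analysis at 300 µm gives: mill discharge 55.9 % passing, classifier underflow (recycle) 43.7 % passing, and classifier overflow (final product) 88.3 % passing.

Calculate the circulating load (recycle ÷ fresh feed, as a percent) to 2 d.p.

CL = 265.57 %

Mass balance on the −300 µm fraction:
(1+r)·d = r·u + o ⇒ r = (o−d)/(d−u)
r = (88.3 − 55.9)/(55.9 − 43.7) = 32.4/12.2 = 2.6557
CL = 100·r = 265.57 %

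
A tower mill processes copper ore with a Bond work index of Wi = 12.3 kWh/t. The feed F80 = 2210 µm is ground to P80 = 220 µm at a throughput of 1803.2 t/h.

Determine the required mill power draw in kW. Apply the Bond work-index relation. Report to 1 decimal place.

W = 10 Wi / √P80 − 10 Wi / √F80
W = 10·12.3·(1/√220 − 1/√2210) = 10·12.3·(0.046148) = 5.6762 kWh/t
Power = W × throughput = 5.6762 kWh/t × 1803.2 t/h = 10235.4 kW

P = 10235.4 kW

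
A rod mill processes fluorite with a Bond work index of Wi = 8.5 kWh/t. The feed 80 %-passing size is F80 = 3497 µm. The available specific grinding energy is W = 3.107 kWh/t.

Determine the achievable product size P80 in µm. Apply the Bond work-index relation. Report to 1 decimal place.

P80 = 349.9 µm

W = 10 Wi / √P80 − 10 Wi / √F80
P80^(−½) = W/(10 Wi) + F80^(−½)
  = 3.1070/(10·8.5) + 1/√3497 = 0.036553 + 0.016910 = 0.053463
P80 = (1/0.053463)² = 18.7044² = 349.86 µm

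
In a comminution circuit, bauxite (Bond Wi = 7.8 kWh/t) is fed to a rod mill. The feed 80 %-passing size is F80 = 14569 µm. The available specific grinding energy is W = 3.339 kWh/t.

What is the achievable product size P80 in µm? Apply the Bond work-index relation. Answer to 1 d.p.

P80 = 383.1 µm

W_Bond = 10·Wi·(1/√P₈₀ − 1/√F₈₀)
⇒ 1/√P80 = W/(10·Wi) + 1/√F80
  = 3.3390/(10·7.8) + 1/√14569 = 0.042808 + 0.008285 = 0.051093
P80 = (1/0.051093)² = 19.5723² = 383.08 µm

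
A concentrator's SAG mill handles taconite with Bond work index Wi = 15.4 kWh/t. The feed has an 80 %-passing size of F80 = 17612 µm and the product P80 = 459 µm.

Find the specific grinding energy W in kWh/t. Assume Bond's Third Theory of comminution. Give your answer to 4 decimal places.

W = 10 Wi (1/√P80 − 1/√F80)  [Bond]
1/√459 = 0.046676;  1/√17612 = 0.007535
W = 10·15.4·(0.046676 − 0.007535) = 6.0277 kWh/t

W = 6.0277 kWh/t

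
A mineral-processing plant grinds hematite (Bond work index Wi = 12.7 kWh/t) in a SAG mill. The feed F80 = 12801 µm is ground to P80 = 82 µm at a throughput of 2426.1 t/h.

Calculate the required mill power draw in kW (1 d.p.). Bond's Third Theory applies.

P = 31302.3 kW

W = 10 Wi / √P80 − 10 Wi / √F80
W = 10·12.7·(1/√82 − 1/√12801) = 10·12.7·(0.101593) = 12.9023 kWh/t
P = W·T = 12.9023·2426.1 = 31302.3 kW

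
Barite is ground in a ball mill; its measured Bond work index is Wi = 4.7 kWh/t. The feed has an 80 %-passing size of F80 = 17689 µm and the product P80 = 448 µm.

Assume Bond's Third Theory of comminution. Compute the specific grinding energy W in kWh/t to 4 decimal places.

W_Bond = 10·Wi·(1/√P₈₀ − 1/√F₈₀)
1/√448 = 0.047246;  1/√17689 = 0.007519
W = 10·4.7·(0.047246 − 0.007519) = 1.8672 kWh/t

W = 1.8672 kWh/t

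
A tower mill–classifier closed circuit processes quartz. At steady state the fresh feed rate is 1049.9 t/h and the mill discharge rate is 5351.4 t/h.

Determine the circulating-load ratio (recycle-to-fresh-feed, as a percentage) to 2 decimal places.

CL = 409.71 %

Discharge = new feed + return, hence
R = M − F = 5351.4 − 1049.9 = 4301.5 t/h
CL = 100·R/F = 100·4301.5/1049.9 = 409.71 %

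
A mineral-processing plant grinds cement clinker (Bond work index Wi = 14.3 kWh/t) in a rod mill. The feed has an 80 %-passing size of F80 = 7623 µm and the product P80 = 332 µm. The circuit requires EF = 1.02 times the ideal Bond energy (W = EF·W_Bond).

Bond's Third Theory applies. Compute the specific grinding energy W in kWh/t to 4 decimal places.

W = 10·Wi·(P80^(-½) − F80^(-½))
1/√332 = 0.054882;  1/√7623 = 0.011453
W = 10·14.3·(0.054882 − 0.011453) = 6.2103 kWh/t
With EF = 1.02: W = 6.2103·1.02 = 6.3345 kWh/t

W = 6.3345 kWh/t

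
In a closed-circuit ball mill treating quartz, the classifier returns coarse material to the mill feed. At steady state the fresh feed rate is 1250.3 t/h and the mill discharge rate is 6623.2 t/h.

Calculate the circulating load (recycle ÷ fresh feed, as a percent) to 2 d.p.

Mill node: discharge = fresh + recycle.
R = M − F = 6623.2 − 1250.3 = 5372.9 t/h
CL = 100·R/F = 100·5372.9/1250.3 = 429.73 %

CL = 429.73 %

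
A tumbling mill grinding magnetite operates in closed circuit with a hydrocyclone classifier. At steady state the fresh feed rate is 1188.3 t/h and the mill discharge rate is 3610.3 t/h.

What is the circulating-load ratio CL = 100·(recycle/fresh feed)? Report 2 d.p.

M = F + R at steady state, so:
R = M − F = 3610.3 − 1188.3 = 2422.0 t/h
CL = 100·R/F = 100·2422.0/1188.3 = 203.82 %

CL = 203.82 %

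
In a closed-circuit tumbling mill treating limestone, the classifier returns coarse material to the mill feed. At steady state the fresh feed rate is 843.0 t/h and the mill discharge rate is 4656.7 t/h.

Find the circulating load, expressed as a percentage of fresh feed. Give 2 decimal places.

CL = 452.40 %

M = F + R at steady state, so:
R = M − F = 4656.7 − 843.0 = 3813.7 t/h
CL = 100·R/F = 100·3813.7/843.0 = 452.40 %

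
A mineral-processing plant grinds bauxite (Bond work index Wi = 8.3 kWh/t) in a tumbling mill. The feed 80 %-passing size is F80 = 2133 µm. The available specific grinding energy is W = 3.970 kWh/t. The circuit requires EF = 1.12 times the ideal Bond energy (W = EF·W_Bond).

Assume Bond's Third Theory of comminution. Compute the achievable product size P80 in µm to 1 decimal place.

P80 = 241.4 µm

W_Bond = 10·Wi·(1/√P₈₀ − 1/√F₈₀)
W_Bond = W / EF = 3.970 / 1.12 = 3.5446 kWh/t
P80^-0.5 = F80^-0.5 + W_Bond/(10 Wi)
  = 3.5446/(10·8.3) + 1/√2133 = 0.042707 + 0.021652 = 0.064359
P80 = (1/0.064359)² = 15.5379² = 241.43 µm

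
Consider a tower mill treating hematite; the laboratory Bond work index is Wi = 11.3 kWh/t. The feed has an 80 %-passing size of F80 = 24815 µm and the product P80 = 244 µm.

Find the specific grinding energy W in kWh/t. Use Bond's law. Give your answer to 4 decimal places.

W = 10 Wi / √P80 − 10 Wi / √F80
1/√244 = 0.064018;  1/√24815 = 0.006348
W = 10·11.3·(0.064018 − 0.006348) = 6.5167 kWh/t

W = 6.5167 kWh/t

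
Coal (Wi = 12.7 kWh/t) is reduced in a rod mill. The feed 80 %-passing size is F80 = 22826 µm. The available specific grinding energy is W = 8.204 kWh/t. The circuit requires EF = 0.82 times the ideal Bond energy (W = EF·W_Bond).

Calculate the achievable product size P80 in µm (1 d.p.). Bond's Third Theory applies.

Bond: W = 10·Wi·(1/√P80 − 1/√F80)
W_Bond = W / EF = 8.204 / 0.82 = 10.0049 kWh/t
1/√P80 = 1/√F80 + W_Bond/(10·Wi)
  = 10.0049/(10·12.7) + 1/√22826 = 0.078779 + 0.006619 = 0.085397
P80 = (1/0.085397)² = 11.7100² = 137.12 µm

P80 = 137.1 µm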